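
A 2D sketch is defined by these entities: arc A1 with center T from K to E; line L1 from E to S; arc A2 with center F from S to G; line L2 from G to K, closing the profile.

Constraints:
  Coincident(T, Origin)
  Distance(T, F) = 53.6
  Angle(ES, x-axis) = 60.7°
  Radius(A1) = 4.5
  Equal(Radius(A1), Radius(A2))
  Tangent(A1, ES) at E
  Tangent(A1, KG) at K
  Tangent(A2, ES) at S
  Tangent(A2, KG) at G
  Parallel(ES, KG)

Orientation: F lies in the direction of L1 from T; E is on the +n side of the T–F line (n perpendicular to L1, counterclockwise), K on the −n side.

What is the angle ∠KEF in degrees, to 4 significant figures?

85.20°

T is at the origin and F lies 53.6 along u from T, so F = 53.6·u = (26.23, 46.74). Tangency of A1 to both parallel lines with radius 4.5 puts E and K at T ± 4.5·n: E = (-3.924, 2.202), K = (3.924, -2.202). Then cos ∠KEF = EK·EF / (|EK||EF|), giving 85.20°.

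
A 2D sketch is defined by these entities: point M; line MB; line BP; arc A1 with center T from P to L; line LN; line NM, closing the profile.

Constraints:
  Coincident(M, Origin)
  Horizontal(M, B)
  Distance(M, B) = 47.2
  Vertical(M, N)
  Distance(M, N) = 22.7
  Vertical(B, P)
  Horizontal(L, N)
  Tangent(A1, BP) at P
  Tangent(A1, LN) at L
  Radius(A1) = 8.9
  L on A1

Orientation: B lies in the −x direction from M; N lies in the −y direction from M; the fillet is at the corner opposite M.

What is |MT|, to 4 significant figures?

40.71

MN is vertical with |MN| = 22.7 and N on the −y side, so N = (0.000, -22.70). The virtual corner opposite M is at (-47.20, -22.70). A1 meets BP tangentially, so TP is at right angles to BP and the tangent condition forces TL to be normal to LN, with radius 8.9, so the center T sits 8.9 in from both sides at T = (-38.30, -13.80). Then |MT| = |T − M| = 40.71.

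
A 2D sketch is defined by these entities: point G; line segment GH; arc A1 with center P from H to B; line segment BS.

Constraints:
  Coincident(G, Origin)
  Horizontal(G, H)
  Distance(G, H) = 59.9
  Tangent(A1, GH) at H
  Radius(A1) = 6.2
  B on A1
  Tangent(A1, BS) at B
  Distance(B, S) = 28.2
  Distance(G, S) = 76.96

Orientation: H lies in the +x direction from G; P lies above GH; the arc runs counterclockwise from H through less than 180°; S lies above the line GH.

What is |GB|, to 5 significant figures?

66.287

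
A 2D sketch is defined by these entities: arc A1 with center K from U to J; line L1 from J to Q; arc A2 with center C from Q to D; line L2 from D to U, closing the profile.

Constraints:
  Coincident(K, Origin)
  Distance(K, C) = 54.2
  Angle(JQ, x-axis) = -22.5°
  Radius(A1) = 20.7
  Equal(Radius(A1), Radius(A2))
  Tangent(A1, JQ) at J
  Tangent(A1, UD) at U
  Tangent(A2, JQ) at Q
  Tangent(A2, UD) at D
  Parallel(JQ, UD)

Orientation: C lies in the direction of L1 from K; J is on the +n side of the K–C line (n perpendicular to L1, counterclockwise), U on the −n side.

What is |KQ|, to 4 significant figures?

58.02

Tangency of A1 to both parallel lines with radius 20.7 puts J and U at K ± 20.7·n: J = (7.922, 19.12), U = (-7.922, -19.12). Equal radii place Q and D the same way about C: Q = C + 20.7·n = (58.00, -1.617), D = C − 20.7·n = (42.15, -39.87). Then |KQ| = |Q − K| = 58.02.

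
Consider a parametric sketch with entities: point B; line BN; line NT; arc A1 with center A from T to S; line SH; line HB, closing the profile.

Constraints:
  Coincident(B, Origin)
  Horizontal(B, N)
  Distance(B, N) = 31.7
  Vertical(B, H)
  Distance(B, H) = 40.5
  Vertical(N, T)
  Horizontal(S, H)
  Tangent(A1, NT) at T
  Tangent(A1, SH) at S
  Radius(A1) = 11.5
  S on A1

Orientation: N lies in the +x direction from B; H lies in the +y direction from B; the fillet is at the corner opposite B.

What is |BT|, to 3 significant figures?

43.0

B is at the origin; BN is horizontal with |BN| = 31.7 and N on the +x side, so N = (31.7, 0.00). BH is vertical with |BH| = 40.5 and H on the +y side, so H = (0.00, 40.5). The virtual corner opposite B is at (31.7, 40.5). Since A1 is tangent to NT there, AT ⟂ NT and since A1 is tangent to SH there, AS ⟂ SH, with radius 11.5, so the center A sits 11.5 in from both sides at A = (20.2, 29.0). That places the tangent points at T = (31.7, 29.0) on NT and S = (20.2, 40.5) on SH. Then |BT| = |T − B| = 43.0.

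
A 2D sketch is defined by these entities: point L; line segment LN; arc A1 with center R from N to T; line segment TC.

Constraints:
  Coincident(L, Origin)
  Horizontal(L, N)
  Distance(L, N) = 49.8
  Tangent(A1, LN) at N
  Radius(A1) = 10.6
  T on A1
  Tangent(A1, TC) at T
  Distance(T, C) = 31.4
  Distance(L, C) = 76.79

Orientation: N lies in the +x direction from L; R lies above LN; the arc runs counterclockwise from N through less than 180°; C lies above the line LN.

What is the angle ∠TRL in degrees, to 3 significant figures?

158°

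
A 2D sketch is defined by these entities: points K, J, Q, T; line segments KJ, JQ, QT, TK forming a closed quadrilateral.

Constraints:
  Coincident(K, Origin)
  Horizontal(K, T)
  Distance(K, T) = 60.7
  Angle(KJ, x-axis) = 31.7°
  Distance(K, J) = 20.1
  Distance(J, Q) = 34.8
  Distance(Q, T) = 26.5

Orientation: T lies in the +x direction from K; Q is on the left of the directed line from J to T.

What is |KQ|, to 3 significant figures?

54.7

K is at the origin; K and T share the same y with |KT| = 60.7 and T in +x, so T = (60.7, 0). KJ runs at 31.7° with |KJ| = 20.1, so J = (17.1, 10.6). Q is determined by |JQ| = 34.8 and |QT| = 26.5 together: it lies at the intersection of circle(J, 34.8) and circle(T, 26.5). With |JT| = 44.9, the foot of the radical line on JT is 28.1 from J and the perpendicular offset is √(34.8² − 28.1²) = 20.5. Taking the left-of-JT solution: Q = (49.2, 23.9).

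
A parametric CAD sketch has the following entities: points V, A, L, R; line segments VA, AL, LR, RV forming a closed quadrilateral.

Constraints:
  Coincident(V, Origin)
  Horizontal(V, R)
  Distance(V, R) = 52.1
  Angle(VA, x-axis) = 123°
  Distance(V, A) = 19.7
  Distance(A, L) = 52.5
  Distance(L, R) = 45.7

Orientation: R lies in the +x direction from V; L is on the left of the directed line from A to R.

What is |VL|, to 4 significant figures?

54.93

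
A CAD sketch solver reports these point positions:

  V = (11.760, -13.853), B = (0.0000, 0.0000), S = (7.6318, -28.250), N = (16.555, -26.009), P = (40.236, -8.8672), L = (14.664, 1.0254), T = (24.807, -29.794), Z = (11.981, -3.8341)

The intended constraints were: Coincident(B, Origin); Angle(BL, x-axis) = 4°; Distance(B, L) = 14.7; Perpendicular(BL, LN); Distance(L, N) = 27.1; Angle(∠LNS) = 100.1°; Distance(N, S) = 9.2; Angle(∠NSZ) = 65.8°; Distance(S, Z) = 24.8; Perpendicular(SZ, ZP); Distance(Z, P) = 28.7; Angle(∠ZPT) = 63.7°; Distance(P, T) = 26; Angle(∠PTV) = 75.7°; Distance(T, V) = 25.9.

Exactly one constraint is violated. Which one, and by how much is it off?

Distance(T, V) = 25.9 — off by 5.30.

B = (0.00, 0.00) ✓; BL at 4.000° ✓; |BL| = 14.70 ✓; ∠(BL, LN) = 90.00° ✓; |LN| = 27.10 ✓; ∠LNS = 100.1° ✓; |NS| = 9.200 ✓; ∠NSZ = 65.80° ✓; |SZ| = 24.80 ✓; ∠(SZ, ZP) = 90.00° ✓; |ZP| = 28.70 ✓; ∠ZPT = 63.70° ✓; |PT| = 26.00 ✓; ∠PTV = 75.70° ✓; |TV| = 20.60 ✗.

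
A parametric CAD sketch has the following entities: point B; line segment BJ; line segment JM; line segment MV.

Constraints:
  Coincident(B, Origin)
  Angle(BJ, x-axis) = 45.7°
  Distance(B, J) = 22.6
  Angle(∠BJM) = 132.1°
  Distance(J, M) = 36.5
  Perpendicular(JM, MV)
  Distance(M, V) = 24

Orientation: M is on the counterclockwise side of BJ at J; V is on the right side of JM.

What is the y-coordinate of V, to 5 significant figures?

54.110

B is at the origin; BJ runs at 45.7° with length 22.6, so J = 22.6·(cos 45.7°, sin 45.7°) = (15.784, 16.175). ∠BJM = 132.1°, so JM runs at 45.7° + (180° − 132.1°) = 93.600° from the x-axis; with |JM| = 36.5, M = J + 36.5·(cos 93.600°, sin 93.600°) = (13.492, 52.603). The perpendicularity gives MV at right angles to JM; with |MV| = 24.0 on the right of JM, V = M + 24.0·(0.99803, 0.062791) = (37.445, 54.110). So V.y = 54.110.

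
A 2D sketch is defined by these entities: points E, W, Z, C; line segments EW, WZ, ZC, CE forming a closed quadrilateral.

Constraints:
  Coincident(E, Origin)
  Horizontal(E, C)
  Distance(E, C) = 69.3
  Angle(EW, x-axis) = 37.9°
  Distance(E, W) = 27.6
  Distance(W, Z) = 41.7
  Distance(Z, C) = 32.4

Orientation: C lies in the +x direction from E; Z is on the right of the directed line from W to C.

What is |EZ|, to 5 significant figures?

46.994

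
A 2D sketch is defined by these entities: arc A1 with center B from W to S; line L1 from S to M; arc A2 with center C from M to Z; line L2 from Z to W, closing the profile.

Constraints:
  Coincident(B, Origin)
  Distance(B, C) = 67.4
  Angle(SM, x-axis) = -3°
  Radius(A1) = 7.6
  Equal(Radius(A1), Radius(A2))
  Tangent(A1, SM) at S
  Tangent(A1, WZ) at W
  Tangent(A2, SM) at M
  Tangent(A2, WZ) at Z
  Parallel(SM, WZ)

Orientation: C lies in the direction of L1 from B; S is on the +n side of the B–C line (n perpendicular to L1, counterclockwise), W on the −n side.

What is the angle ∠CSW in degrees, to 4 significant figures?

83.57°

The slot axis is L1's direction at -3.0°, so u = (cos -3.0°, sin -3.0°) = (0.9986, -0.05234) and n = (−sin -3.0°, cos -3.0°) = (0.05234, 0.9986). B is at the origin and C lies 67.4 along u from B, so C = 67.4·u = (67.31, -3.527). Tangency of A1 to both parallel lines with radius 7.6 puts S and W at B ± 7.6·n: S = (0.3978, 7.590), W = (-0.3978, -7.590). Then cos ∠CSW = SC·SW / (|SC||SW|), giving 83.57°.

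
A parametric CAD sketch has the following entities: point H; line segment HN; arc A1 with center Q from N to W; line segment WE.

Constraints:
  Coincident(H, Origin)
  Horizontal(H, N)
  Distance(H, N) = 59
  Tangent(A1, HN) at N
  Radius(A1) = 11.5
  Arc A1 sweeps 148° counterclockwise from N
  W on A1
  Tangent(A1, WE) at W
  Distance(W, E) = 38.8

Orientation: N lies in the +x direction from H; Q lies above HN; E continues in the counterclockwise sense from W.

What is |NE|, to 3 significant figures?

49.7

H is at the origin; H and N share the same y with |HN| = 59.0 and N on the +x side, so N = (59.0, 0.00). Tangency of A1 to HN means the radius QN is perpendicular to HN, so Q = N + (0, 11.5) = (59.0, 11.5). On A1, N sits at bearing -90° from Q; a 148° counterclockwise sweep puts W at bearing 58°, so W = Q + 11.5·(cos 58°, sin 58°) = (65.1, 21.3). The tangent condition forces QW to be normal to WE, so WE runs along (−sin 58°, cos 58°); with |WE| = 38.8, E = (32.2, 41.8). Then |NE| = |E − N| = 49.7.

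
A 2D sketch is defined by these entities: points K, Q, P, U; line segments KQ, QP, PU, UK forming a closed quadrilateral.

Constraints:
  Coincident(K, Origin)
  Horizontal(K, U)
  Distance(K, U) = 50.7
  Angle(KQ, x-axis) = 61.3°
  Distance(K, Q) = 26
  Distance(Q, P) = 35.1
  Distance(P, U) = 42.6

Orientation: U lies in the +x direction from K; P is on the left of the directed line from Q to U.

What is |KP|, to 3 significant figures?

59.2

K is at the origin; KU is horizontal with |KU| = 50.7 and U in +x, so U = (50.7, 0). KQ runs at 61.3° with |KQ| = 26.0, so Q = (12.5, 22.8). P is determined by |QP| = 35.1 and |PU| = 42.6 together: it lies at the intersection of circle(Q, 35.1) and circle(U, 42.6). With |QU| = 44.5, the foot of the radical line on QU is 15.7 from Q and the perpendicular offset is √(35.1² − 15.7²) = 31.4. Taking the left-of-QU solution: P = (42.1, 41.7).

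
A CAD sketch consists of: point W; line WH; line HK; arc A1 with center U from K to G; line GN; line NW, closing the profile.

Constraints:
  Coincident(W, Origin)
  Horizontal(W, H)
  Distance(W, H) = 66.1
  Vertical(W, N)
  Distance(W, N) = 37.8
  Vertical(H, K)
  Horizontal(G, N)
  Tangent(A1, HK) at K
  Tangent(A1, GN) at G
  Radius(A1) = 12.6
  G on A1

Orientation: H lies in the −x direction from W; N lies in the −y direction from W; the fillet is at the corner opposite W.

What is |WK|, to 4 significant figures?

70.74

W is at the origin; W and H share the same y with |WH| = 66.1 and H on the −x side, so H = (-66.10, 0.000). W and N share the same x with |WN| = 37.8 and N on the −y side, so N = (0.000, -37.80). The virtual corner opposite W is at (-66.10, -37.80). A1 meets HK tangentially, so UK is at right angles to HK and since A1 is tangent to GN there, UG ⟂ GN, with radius 12.6, so the center U sits 12.6 in from both sides at U = (-53.50, -25.20). That places the tangent points at K = (-66.10, -25.20) on HK and G = (-53.50, -37.80) on GN. Then |WK| = |K − W| = 70.74.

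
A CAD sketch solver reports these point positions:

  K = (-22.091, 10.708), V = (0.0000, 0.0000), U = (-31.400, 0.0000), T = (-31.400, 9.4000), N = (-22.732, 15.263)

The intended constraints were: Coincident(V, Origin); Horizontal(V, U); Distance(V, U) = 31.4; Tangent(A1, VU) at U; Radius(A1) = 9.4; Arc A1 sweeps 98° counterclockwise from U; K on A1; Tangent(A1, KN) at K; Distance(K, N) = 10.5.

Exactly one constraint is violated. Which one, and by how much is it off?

Distance(K, N) = 10.5 — off by 5.90.

V = (0.00, 0.00) ✓; V.y = 0.00, U.y = 0.00 ✓; |VU| = 31.40 ✓; ∠(TU, UV) = 90.00° ✓; |TU| = 9.400 ✓; bearing(T→K) − bearing(T→U) = 98.00° ✓; |TK| = 9.400 ✓; ∠(TK, KN) = 89.99° ✓; |KN| = 4.600 ✗.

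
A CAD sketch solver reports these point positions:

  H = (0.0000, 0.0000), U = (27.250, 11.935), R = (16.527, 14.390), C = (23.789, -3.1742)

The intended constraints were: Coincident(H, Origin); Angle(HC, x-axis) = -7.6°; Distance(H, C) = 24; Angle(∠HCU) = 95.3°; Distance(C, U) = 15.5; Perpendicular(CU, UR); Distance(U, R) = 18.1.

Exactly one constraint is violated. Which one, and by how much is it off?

Distance(U, R) = 18.1 — off by 7.10.

H = (0.00, 0.00) ✓; HC at -7.600° ✓; |HC| = 24.00 ✓; ∠HCU = 95.30° ✓; |CU| = 15.50 ✓; ∠(CU, UR) = 90.01° ✓; |UR| = 11.00 ✗.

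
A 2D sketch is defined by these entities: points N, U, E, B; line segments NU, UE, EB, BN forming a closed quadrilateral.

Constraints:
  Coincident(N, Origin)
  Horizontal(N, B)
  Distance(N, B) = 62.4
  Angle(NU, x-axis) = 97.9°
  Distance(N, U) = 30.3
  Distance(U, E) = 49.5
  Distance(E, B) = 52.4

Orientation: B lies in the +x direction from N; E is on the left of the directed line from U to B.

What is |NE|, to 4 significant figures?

63.85

Checks: |UE| = 49.50 ✓; |EB| = 52.40 ✓.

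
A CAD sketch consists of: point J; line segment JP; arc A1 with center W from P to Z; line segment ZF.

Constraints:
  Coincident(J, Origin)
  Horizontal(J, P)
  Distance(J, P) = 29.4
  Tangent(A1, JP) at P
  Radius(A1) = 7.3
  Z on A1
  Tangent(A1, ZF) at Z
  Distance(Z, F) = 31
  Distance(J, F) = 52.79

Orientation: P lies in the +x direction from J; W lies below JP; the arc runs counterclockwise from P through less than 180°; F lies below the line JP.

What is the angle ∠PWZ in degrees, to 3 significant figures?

116°

Checks: |WZ| = 7.300 ✓; ∠(WZ, ZF) = 90.00° ✓; |ZF| = 31.00 ✓; |JF| = 52.79 ✓.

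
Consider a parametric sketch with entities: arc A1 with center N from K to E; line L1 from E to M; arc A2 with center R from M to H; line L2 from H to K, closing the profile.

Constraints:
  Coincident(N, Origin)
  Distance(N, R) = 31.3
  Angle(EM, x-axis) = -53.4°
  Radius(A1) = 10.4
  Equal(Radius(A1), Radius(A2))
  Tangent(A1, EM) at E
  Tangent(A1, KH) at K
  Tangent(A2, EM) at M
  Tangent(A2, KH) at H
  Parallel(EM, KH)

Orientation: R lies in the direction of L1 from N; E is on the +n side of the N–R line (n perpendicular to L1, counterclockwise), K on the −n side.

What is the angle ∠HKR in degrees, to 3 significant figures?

18.4°

Tangency of A1 to both parallel lines with radius 10.4 puts E and K at N ± 10.4·n: E = (8.35, 6.20), K = (-8.35, -6.20). Equal radii place M and H the same way about R: M = R + 10.4·n = (27.0, -18.9), H = R − 10.4·n = (10.3, -31.3). Then cos ∠HKR = KH·KR / (|KH||KR|), giving 18.4°.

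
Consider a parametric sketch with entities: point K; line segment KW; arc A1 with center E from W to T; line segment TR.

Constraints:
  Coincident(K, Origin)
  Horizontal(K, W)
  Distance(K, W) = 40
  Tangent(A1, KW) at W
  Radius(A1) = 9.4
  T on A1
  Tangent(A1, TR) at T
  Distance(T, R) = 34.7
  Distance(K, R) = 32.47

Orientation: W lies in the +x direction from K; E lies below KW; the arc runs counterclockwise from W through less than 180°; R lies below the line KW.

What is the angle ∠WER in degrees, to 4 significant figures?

126.1°

Checks: ∠(EW, WK) = 90.00° ✓; |EW| = 9.400 ✓; |ET| = 9.400 ✓; ∠(ET, TR) = 90.00° ✓; |TR| = 34.70 ✓; |KR| = 32.47 ✓.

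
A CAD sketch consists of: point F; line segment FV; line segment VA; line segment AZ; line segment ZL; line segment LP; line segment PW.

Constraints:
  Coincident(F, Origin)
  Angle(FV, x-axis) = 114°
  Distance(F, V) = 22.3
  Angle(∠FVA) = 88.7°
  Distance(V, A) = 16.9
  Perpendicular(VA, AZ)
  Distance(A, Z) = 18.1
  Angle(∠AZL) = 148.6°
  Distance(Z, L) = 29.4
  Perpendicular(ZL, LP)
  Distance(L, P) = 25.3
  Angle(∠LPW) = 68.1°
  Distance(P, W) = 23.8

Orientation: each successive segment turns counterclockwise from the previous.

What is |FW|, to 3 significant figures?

6.66

The perpendicularity gives LP at right angles to ZL, so LP runs at 56.7°; with |LP| = 25.3, P = (21.8, 1.79). ∠LPW = 68.1° gives PW at 169° from the x-axis; with |PW| = 23.8, W = (-1.48, 6.49). Then |FW| = |W − F| = 6.66.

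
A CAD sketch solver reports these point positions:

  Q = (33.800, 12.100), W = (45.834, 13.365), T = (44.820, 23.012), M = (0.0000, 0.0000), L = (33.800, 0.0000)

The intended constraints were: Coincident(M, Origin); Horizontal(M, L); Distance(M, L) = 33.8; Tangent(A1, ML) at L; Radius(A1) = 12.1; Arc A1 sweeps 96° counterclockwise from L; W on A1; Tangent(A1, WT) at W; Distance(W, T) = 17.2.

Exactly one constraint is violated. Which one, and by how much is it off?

Distance(W, T) = 17.2 — off by 7.50.

M = (0.00, 0.00) ✓; M.y = 0.00, L.y = 0.00 ✓; |ML| = 33.80 ✓; ∠(QL, LM) = 90.00° ✓; |QL| = 12.10 ✓; bearing(Q→W) − bearing(Q→L) = 96.00° ✓; |QW| = 12.10 ✓; ∠(QW, WT) = 90.00° ✓; |WT| = 9.700 ✗.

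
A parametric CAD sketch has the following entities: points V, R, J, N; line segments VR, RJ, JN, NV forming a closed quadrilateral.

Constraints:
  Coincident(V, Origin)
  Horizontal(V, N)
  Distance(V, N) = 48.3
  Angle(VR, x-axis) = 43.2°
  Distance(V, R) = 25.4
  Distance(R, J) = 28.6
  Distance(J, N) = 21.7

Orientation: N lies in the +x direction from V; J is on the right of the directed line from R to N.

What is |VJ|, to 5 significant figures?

30.189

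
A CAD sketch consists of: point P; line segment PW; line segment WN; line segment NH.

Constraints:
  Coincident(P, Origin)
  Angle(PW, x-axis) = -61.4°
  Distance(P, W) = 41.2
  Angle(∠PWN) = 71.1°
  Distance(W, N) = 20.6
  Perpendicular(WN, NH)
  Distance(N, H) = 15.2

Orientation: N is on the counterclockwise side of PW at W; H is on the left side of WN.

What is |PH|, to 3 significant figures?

24.9

P is at the origin; PW runs at -61.4° with length 41.2, so W = 41.2·(cos -61.4°, sin -61.4°) = (19.7, -36.2). ∠PWN = 71.1°, so WN runs at -61.4° + (180° − 71.1°) = 47.5° from the x-axis; with |WN| = 20.6, N = W + 20.6·(cos 47.5°, sin 47.5°) = (33.6, -21.0). The perpendicularity gives NH at right angles to WN; with |NH| = 15.2 on the left of WN, H = N + 15.2·(-0.737, 0.676) = (22.4, -10.7). Then |PH| = |H − P| = 24.9.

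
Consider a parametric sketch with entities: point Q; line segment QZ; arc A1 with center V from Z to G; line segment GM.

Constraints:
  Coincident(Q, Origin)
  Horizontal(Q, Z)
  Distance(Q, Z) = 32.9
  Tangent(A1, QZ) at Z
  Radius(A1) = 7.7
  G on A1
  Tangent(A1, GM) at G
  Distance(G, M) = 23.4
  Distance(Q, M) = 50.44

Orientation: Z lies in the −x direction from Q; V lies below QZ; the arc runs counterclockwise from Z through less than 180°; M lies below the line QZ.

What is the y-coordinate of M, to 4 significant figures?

-31.45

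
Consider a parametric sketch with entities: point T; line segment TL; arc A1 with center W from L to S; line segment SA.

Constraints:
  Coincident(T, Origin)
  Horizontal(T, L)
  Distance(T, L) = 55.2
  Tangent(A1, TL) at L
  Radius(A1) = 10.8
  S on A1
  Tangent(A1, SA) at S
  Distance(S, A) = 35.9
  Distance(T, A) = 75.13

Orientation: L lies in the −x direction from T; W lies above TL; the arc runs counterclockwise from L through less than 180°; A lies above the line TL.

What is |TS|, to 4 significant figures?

47.38

Checks: ∠(WL, LT) = 90.00° ✓; |WL| = 10.80 ✓; |WS| = 10.80 ✓; ∠(WS, SA) = 90.00° ✓; |SA| = 35.90 ✓; |TA| = 75.13 ✓.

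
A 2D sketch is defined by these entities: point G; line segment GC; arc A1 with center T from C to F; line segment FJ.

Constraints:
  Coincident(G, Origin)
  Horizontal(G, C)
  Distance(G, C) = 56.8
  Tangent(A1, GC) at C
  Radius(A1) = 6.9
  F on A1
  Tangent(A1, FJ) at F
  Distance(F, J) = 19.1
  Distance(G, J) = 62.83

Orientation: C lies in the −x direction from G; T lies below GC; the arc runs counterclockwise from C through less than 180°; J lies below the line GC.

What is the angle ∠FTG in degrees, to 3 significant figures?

167°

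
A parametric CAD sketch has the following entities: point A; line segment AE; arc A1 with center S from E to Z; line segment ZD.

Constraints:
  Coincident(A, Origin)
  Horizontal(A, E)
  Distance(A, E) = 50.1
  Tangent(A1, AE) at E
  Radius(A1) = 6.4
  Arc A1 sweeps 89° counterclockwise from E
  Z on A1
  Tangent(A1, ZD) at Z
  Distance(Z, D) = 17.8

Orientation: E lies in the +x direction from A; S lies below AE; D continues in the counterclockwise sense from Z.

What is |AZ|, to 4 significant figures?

44.15

A is at the origin; A and E share the same y with |AE| = 50.1 and E on the +x side, so E = (50.10, 0.000). A1 meets AE tangentially, so SE is at right angles to AE, so S = E + (0, -6.4) = (50.10, -6.400). On A1, E sits at bearing 90° from S; an 89° counterclockwise sweep puts Z at bearing 179°, so Z = S + 6.4·(cos 179°, sin 179°) = (43.70, -6.288). Then |AZ| = |Z − A| = 44.15.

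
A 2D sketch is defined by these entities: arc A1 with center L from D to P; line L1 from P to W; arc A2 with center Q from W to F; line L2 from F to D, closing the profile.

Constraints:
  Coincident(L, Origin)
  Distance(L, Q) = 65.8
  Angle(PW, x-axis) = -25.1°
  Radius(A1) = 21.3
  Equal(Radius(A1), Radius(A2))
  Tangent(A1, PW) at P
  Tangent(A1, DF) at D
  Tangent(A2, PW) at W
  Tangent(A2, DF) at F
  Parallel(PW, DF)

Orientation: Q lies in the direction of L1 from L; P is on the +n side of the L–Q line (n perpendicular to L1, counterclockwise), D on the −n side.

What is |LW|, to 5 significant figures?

69.162

The slot axis is L1's direction at -25.1°, so u = (cos -25.1°, sin -25.1°) = (0.90557, -0.42420) and n = (−sin -25.1°, cos -25.1°) = (0.42420, 0.90557). L is at the origin and Q lies 65.8 along u from L, so Q = 65.8·u = (59.586, -27.912). Tangency of A1 to both parallel lines with radius 21.3 puts P and D at L ± 21.3·n: P = (9.0354, 19.289), D = (-9.0354, -19.289). Equal radii place W and F the same way about Q: W = Q + 21.3·n = (68.622, -8.6237), F = Q − 21.3·n = (50.551, -47.201). Then |LW| = |W − L| = 69.162.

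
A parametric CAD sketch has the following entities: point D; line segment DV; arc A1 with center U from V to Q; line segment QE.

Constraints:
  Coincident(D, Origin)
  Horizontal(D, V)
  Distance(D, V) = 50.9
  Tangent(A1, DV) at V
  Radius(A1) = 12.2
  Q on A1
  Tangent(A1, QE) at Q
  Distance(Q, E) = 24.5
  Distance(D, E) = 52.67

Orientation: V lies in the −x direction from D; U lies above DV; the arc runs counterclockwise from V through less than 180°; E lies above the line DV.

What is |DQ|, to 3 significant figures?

40.5

D is at the origin; D and V share the same y with |DV| = 50.9 and V on the −x side, so V = (-50.9, 0.00). Tangency of A1 to DV means the radius UV is perpendicular to DV, so U = V + (0, 12.2) = (-50.9, 12.2). Since UQ ⟂ QE (tangency), |UE| = √(12.2² + 24.5²) = 27.4 regardless of where Q sits on A1. So E lies on both circle(D, 52.67) and circle(U, 27.4); the above-DV intersection is E = (-38.1, 36.4). Q is the foot of the tangent from E: Q = (-38.7, 11.9).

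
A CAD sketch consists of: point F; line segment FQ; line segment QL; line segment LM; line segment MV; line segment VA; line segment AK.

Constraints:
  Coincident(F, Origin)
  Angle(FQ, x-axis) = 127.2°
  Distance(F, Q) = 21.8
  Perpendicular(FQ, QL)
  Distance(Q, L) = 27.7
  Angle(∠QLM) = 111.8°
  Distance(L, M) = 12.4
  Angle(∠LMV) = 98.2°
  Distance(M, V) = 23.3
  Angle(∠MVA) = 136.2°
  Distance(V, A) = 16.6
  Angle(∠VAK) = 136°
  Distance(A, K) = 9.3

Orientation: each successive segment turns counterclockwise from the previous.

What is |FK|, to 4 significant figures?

13.77

F is at the origin; FQ runs at 127.2° with length 21.8, so Q = (-13.18, 17.36). FQ ⟂ QL, so QL runs at -142.8°; with |QL| = 27.7, L = (-35.24, 0.6170). ∠QLM = 111.8° gives LM at -74.60° from the x-axis; with |LM| = 12.4, M = (-31.95, -11.34). ∠LMV = 98.2° gives MV at 7.200° from the x-axis; with |MV| = 23.3, V = (-8.835, -8.418). ∠MVA = 136.2° gives VA at 51.00° from the x-axis; with |VA| = 16.6, A = (1.612, 4.483). ∠VAK = 136.0° gives AK at 95.00° from the x-axis; with |AK| = 9.3, K = (0.8012, 13.75). Then |FK| = |K − F| = 13.77.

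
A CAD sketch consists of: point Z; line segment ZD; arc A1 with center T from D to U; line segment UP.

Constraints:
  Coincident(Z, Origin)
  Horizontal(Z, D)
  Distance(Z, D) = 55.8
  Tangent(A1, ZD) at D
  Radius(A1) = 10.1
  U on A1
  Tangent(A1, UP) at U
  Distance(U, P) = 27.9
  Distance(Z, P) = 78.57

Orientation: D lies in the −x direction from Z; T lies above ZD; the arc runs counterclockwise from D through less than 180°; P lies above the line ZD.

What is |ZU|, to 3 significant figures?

52.1

Z is at the origin; ZD is horizontal with |ZD| = 55.8 and D on the −x side, so D = (-55.8, 0.00). A1 meets ZD tangentially, so TD is at right angles to ZD, so T = D + (0, 10.1) = (-55.8, 10.1). Since TU ⟂ UP (tangency), |TP| = √(10.1² + 27.9²) = 29.7 regardless of where U sits on A1. So P lies on both circle(Z, 78.57) and circle(T, 29.7); the above-ZD intersection is P = (-69.7, 36.3). U is the foot of the tangent from P: U = (-49.0, 17.6).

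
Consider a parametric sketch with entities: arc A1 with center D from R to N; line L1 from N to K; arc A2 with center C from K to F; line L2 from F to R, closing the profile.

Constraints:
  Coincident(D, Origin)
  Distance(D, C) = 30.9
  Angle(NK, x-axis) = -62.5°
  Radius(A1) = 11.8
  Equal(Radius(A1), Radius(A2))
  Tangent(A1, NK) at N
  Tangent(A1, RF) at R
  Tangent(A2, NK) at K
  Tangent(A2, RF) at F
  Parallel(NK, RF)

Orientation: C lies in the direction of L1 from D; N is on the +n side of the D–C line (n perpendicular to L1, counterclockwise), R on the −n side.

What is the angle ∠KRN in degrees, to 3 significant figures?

52.6°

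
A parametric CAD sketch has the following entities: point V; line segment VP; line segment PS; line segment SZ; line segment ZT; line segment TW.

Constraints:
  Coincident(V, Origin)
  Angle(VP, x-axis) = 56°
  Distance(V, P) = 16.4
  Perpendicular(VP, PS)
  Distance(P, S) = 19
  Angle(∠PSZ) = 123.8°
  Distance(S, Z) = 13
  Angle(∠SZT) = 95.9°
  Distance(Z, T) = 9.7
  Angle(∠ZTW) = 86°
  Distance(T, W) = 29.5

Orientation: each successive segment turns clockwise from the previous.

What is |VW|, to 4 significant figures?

23.41

∠SZT = 95.9° gives ZT at -174.3° from the x-axis; with |ZT| = 9.7, T = (15.23, -10.99). ∠ZTW = 86.0° gives TW at 91.70° from the x-axis; with |TW| = 29.5, W = (14.35, 18.50). Then |VW| = |W − V| = 23.41.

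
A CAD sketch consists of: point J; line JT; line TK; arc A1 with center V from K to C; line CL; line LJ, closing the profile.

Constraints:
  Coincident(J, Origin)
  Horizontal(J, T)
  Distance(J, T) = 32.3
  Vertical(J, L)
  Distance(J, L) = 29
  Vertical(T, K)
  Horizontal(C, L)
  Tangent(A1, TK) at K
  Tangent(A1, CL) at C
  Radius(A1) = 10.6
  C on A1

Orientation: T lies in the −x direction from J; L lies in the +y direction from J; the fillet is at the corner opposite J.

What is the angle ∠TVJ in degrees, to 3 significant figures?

79.7°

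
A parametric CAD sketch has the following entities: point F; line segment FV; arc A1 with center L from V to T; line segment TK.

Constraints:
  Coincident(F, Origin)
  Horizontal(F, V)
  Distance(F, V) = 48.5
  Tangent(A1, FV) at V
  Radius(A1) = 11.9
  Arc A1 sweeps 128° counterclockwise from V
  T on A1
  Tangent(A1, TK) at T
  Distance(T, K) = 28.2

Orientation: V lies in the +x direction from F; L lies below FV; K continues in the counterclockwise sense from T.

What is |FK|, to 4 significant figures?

70.06

F is at the origin; F and V share the same y with |FV| = 48.5 and V on the +x side, so V = (48.50, 0.000). Tangency of A1 to FV means the radius LV is perpendicular to FV, so L = V + (0, -11.9) = (48.50, -11.90). On A1, V sits at bearing 90° from L; a 128° counterclockwise sweep puts T at bearing 218°, so T = L + 11.9·(cos 218°, sin 218°) = (39.12, -19.23). The tangent condition forces LT to be normal to TK, so TK runs along (−sin 218°, cos 218°); with |TK| = 28.2, K = (56.48, -41.45). Then |FK| = |K − F| = 70.06.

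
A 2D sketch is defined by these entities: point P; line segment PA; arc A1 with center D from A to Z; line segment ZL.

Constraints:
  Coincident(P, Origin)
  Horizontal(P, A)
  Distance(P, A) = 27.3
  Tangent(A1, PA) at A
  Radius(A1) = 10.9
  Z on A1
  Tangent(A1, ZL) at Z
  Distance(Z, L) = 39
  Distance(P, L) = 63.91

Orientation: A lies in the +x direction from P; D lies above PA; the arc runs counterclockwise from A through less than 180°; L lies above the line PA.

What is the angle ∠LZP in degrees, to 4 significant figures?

109.0°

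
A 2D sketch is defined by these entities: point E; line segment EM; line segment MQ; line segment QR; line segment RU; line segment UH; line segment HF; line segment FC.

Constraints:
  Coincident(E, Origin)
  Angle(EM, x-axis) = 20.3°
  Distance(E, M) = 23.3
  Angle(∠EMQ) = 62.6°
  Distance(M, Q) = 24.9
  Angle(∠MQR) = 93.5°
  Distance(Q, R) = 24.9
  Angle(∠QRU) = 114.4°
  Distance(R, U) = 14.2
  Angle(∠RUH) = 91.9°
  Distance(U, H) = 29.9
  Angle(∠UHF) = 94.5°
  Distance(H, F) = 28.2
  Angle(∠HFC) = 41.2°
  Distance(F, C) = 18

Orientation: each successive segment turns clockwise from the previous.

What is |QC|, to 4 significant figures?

10.03

∠UHF = 94.5° gives HF at -62.80° from the x-axis; with |HF| = 28.2, F = (29.36, -15.33). ∠HFC = 41.2° gives FC at 158.4° from the x-axis; with |FC| = 18.0, C = (12.62, -8.704). Then |QC| = |C − Q| = 10.03.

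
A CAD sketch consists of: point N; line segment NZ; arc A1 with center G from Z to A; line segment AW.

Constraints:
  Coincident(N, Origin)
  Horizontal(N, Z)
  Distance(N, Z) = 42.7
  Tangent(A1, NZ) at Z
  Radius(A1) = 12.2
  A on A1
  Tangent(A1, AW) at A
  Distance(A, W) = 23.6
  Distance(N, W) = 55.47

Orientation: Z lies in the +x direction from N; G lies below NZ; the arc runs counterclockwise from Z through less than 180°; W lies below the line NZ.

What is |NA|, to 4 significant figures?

35.45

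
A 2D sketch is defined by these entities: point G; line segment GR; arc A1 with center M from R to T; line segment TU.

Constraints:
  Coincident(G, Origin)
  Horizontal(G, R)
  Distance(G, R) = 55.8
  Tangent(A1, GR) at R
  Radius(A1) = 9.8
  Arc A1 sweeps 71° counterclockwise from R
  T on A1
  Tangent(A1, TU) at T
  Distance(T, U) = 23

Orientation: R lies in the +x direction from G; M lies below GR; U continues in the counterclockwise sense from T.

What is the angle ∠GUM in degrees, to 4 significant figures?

96.09°

G is at the origin; GR is horizontal with |GR| = 55.8 and R on the +x side, so R = (55.80, 0.000). The tangent condition forces MR to be normal to GR, so M = R + (0, -9.8) = (55.80, -9.800). On A1, R sits at bearing 90° from M; a 71° counterclockwise sweep puts T at bearing 161°, so T = M + 9.8·(cos 161°, sin 161°) = (46.53, -6.609). Tangency of A1 to TU means the radius MT is perpendicular to TU, so TU runs along (−sin 161°, cos 161°); with |TU| = 23.0, U = (39.05, -28.36). Then cos ∠GUM = UG·UM / (|UG||UM|), giving 96.09°.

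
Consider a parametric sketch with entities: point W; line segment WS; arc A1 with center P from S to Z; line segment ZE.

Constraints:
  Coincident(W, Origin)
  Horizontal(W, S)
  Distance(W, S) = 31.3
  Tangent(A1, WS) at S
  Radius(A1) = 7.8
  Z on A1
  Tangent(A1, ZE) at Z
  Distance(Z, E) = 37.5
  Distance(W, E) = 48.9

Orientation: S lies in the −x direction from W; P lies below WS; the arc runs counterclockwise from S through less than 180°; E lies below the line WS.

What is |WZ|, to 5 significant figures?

39.858

W is at the origin; WS is horizontal with |WS| = 31.3 and S on the −x side, so S = (-31.300, 0.0000). Since A1 is tangent to WS there, PS ⟂ WS, so P = S + (0, -7.8) = (-31.300, -7.8000). Since PZ ⟂ ZE (tangency), |PE| = √(7.8² + 37.5²) = 38.303 regardless of where Z sits on A1. So E lies on both circle(W, 48.9) and circle(P, 38.303); the below-WS intersection is E = (-20.298, -44.488). Z is the foot of the tangent from E: Z = (-38.158, -11.515).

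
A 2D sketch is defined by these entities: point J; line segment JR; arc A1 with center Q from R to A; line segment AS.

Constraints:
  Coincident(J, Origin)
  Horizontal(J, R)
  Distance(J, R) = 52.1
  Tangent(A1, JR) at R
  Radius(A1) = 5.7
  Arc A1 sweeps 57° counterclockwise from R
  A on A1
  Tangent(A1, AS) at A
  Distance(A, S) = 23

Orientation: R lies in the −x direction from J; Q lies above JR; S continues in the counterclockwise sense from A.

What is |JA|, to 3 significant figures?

47.4

A1 meets JR tangentially, so QR is at right angles to JR, so Q = R + (0, 5.7) = (-52.1, 5.70). On A1, R sits at bearing -90° from Q; a 57° counterclockwise sweep puts A at bearing -33°, so A = Q + 5.7·(cos -33°, sin -33°) = (-47.3, 2.60). Then |JA| = |A − J| = 47.4.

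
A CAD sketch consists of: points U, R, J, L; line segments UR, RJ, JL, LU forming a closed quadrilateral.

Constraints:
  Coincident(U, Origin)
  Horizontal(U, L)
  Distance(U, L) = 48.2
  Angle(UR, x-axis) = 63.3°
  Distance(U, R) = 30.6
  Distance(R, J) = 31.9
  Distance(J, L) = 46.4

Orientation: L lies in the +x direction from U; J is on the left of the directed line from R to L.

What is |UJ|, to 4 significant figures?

60.61

U is at the origin; U and L share the same y with |UL| = 48.2 and L in +x, so L = (48.2, 0). UR runs at 63.3° with |UR| = 30.6, so R = (13.75, 27.34). J is determined by |RJ| = 31.9 and |JL| = 46.4 together: it lies at the intersection of circle(R, 31.9) and circle(L, 46.4). With |RL| = 43.98, the foot of the radical line on RL is 9.082 from R and the perpendicular offset is √(31.9² − 9.082²) = 30.58. Taking the left-of-RL solution: J = (39.87, 45.65).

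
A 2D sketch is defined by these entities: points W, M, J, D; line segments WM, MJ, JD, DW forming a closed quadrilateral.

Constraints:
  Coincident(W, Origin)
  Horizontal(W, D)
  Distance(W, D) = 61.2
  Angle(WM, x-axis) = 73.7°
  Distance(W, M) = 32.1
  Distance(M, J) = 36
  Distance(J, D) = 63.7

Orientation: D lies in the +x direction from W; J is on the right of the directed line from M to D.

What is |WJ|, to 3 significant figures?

4.11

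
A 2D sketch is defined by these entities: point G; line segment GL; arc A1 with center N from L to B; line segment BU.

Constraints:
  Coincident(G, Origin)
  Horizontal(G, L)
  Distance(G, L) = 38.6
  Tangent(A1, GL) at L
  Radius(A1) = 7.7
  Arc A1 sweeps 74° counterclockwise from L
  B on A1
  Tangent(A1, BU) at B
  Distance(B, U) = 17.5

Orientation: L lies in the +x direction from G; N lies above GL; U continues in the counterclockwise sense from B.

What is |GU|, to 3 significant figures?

55.5

G is at the origin; G and L share the same y with |GL| = 38.6 and L on the +x side, so L = (38.6, 0.00). Since A1 is tangent to GL there, NL ⟂ GL, so N = L + (0, 7.7) = (38.6, 7.70). On A1, L sits at bearing -90° from N; a 74° counterclockwise sweep puts B at bearing -16°, so B = N + 7.7·(cos -16°, sin -16°) = (46.0, 5.58). Since A1 is tangent to BU there, NB ⟂ BU, so BU runs along (−sin -16°, cos -16°); with |BU| = 17.5, U = (50.8, 22.4). Then |GU| = |U − G| = 55.5.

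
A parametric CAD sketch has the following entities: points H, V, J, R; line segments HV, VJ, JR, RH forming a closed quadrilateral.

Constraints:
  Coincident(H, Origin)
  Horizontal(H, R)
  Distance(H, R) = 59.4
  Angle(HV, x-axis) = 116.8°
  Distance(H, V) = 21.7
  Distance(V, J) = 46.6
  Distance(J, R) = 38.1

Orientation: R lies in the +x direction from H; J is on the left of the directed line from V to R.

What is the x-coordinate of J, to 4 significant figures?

35.64

Checks: |VJ| = 46.60 ✓; |JR| = 38.10 ✓.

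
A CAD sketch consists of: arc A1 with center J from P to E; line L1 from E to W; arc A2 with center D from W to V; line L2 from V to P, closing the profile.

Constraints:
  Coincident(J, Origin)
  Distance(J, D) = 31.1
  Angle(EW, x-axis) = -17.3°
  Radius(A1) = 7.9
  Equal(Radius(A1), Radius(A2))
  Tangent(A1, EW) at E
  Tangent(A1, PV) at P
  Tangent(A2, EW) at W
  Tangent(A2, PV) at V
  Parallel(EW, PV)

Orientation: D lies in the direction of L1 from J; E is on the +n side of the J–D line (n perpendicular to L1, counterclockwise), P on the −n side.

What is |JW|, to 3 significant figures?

32.1

The slot axis is L1's direction at -17.3°, so u = (cos -17.3°, sin -17.3°) = (0.955, -0.297) and n = (−sin -17.3°, cos -17.3°) = (0.297, 0.955). J is at the origin and D lies 31.1 along u from J, so D = 31.1·u = (29.7, -9.25). Tangency of A1 to both parallel lines with radius 7.9 puts E and P at J ± 7.9·n: E = (2.35, 7.54), P = (-2.35, -7.54). Equal radii place W and V the same way about D: W = D + 7.9·n = (32.0, -1.71), V = D − 7.9·n = (27.3, -16.8). Then |JW| = |W − J| = 32.1.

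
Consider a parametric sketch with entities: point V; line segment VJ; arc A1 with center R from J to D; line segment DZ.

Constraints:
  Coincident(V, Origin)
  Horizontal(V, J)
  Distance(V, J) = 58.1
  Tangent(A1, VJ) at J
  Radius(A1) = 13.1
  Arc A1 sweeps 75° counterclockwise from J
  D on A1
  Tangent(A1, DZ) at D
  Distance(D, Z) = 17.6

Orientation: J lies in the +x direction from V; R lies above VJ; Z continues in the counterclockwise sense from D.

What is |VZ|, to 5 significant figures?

79.905

V is at the origin; VJ is horizontal with |VJ| = 58.1 and J on the +x side, so J = (58.100, 0.0000). The tangent condition forces RJ to be normal to VJ, so R = J + (0, 13.1) = (58.100, 13.100). On A1, J sits at bearing -90° from R; a 75° counterclockwise sweep puts D at bearing -15°, so D = R + 13.1·(cos -15°, sin -15°) = (70.754, 9.7095). The tangent condition forces RD to be normal to DZ, so DZ runs along (−sin -15°, cos -15°); with |DZ| = 17.6, Z = (75.309, 26.710). Then |VZ| = |Z − V| = 79.905.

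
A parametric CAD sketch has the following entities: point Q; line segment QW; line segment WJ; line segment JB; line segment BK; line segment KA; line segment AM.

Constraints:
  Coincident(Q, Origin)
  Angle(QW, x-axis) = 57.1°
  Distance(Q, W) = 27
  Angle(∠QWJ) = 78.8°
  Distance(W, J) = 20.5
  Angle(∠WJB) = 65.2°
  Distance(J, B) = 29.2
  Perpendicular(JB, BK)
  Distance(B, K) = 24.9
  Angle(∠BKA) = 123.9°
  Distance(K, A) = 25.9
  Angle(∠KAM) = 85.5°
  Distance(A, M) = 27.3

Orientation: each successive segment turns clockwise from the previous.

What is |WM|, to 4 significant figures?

14.62

∠BKA = 123.9° gives KA at 55.00° from the x-axis; with |KA| = 25.9, A = (8.037, 42.34). ∠KAM = 85.5° gives AM at -39.50° from the x-axis; with |AM| = 27.3, M = (29.10, 24.97). Then |WM| = |M − W| = 14.62.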